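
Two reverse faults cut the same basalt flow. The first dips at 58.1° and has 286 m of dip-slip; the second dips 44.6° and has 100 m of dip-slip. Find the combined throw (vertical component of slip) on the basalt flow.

313 m

throw_A = 286 × sin(58.1°) = 242.8 m
throw_B = 100 × sin(44.6°) = 70.22 m
total = 242.8 + 70.22 = 313 m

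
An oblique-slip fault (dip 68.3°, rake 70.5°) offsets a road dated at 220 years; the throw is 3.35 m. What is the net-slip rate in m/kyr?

dip-slip = throw / sin(dip) = 3.35 / sin(68.3°) = 3.606 m
net slip = dip-slip / sin(rake) = 3.606 / sin(70.5°) = 3.825 m
rate = 3.825 m / 220 years = 0.0174 m/yr = 17.4 m/kyr

17.4 m/kyr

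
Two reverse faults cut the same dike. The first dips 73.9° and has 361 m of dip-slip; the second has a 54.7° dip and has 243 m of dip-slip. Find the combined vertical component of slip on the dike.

545 m

throw_A = 361 × sin(73.9°) = 346.8 m
throw_B = 243 × sin(54.7°) = 198.3 m
total = 346.8 + 198.3 = 545 m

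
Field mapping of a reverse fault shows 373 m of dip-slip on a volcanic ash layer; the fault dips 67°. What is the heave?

heave = dip-slip × cos(dip) = 373 m × cos(67°) = 146 m

146 m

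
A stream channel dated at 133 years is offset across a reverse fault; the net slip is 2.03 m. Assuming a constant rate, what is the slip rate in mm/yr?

rate = 2.03 m / 133 years = 0.0153 m/yr = 15.3 mm/yr

15.3 mm/yr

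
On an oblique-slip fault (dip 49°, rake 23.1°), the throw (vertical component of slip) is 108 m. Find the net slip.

365 m

dip-slip = throw / sin(dip) = 108 / sin(49°) = 143.1 m
net slip = dip-slip / sin(rake) = 143.1 / sin(23.1°) = 365 m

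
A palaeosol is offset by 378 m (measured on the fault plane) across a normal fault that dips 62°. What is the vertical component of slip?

throw = dip-slip × sin(dip) = 378 m × sin(62°) = 334 m

334 m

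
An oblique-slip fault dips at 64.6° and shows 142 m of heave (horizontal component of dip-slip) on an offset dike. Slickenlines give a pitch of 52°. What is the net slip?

420 m

dip-slip = heave / cos(dip) = 142 / cos(64.6°) = 331.1 m
net slip = dip-slip / sin(rake) = 331.1 / sin(52°) = 420 m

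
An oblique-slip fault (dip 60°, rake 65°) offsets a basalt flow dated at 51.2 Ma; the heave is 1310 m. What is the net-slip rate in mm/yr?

dip-slip = heave / cos(dip) = 1310 / cos(60°) = 2620 m
net slip = dip-slip / sin(rake) = 2620 / sin(65°) = 2891 m
rate = 2891 m / 51.2 Ma = 0.0000565 m/yr = 0.0565 mm/yr

0.0565 mm/yr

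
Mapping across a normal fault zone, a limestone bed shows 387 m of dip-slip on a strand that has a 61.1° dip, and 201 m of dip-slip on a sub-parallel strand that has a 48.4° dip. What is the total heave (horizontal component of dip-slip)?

heave_A = 387 × cos(61.1°) = 187 m
heave_B = 201 × cos(48.4°) = 133.4 m
total = 187 + 133.4 = 320 m

320 m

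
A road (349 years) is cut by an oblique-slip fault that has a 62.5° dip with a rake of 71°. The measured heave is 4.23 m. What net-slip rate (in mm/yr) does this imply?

27.8 mm/yr

dip-slip = heave / cos(dip) = 4.23 / cos(62.5°) = 9.161 m
net slip = dip-slip / sin(rake) = 9.161 / sin(71°) = 9.689 m
rate = 9.689 m / 349 years = 0.0278 m/yr = 27.8 mm/yr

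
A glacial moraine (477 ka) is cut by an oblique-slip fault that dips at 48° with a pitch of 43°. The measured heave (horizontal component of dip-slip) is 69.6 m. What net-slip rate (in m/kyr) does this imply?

dip-slip = heave / cos(dip) = 69.6 / cos(48°) = 104 m
net slip = dip-slip / sin(rake) = 104 / sin(43°) = 152.5 m
rate = 152.5 m / 477 ka = 0.000320 m/yr = 0.320 m/kyr

0.320 m/kyr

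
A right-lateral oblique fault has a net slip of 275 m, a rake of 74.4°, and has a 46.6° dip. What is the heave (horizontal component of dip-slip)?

182 m

dip-slip = net slip × sin(rake) = 275 m × sin(74.4°) = 264.9 m
heave = dip-slip × cos(dip) = 264.9 × cos(46.6°) = 182 m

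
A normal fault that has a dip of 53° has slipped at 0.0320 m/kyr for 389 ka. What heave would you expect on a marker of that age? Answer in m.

dip-slip = rate × time = 0.0320 m/kyr × 389 ka = 12.45 m
heave = dip-slip × cos(dip) = 12.45 × cos(53°) = 7.49 m

7.49 m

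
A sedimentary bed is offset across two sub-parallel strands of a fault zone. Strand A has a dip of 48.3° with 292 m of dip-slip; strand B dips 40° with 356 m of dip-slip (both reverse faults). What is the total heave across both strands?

467 m

heave_A = 292 × cos(48.3°) = 194.2 m
heave_B = 356 × cos(40°) = 272.7 m
total = 194.2 + 272.7 = 467 m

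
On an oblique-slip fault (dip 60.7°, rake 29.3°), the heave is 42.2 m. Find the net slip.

dip-slip = heave / cos(dip) = 42.2 / cos(60.7°) = 86.23 m
net slip = dip-slip / sin(rake) = 86.23 / sin(29.3°) = 176 m

176 m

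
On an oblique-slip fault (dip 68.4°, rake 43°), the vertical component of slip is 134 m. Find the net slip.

211 m

dip-slip = throw / sin(dip) = 134 / sin(68.4°) = 144.1 m
net slip = dip-slip / sin(rake) = 144.1 / sin(43°) = 211 m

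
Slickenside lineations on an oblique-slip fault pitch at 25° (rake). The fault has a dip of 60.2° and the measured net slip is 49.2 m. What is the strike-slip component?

strike-slip = net slip × cos(rake) = 49.2 m × cos(25°) = 44.6 m

44.6 m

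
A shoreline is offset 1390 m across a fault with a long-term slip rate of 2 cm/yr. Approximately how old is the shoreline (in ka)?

age = offset / rate = 1390 m / (2 cm/yr) = 69500 yr = 69.5 ka

69.5 ka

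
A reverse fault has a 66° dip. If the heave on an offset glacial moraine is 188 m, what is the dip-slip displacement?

462 m

dip-slip = heave / cos(dip) = 188 / cos(66°) = 462 m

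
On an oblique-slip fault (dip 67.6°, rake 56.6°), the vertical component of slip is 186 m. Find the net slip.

dip-slip = throw / sin(dip) = 186 / sin(67.6°) = 201.2 m
net slip = dip-slip / sin(rake) = 201.2 / sin(56.6°) = 241 m

241 m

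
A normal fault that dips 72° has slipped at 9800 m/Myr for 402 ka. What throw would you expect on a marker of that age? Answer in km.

3.75 km

dip-slip = rate × time = 9800 m/Myr × 402 ka = 3940 m
throw = dip-slip × sin(dip) = 3940 × sin(72°) = 3750 m = 3.75 km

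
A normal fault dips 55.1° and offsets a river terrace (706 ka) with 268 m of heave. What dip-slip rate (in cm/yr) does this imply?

0.0663 cm/yr

dip-slip = heave / cos(dip) = 268 m / cos(55.1°) = 468.4 m
rate = 468.4 m / 706 ka = 0.000663 m/yr = 0.0663 cm/yr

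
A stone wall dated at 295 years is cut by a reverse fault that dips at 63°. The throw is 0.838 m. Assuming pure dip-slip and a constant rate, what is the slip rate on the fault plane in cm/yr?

0.319 cm/yr

dip-slip = throw / sin(dip) = 0.838 m / sin(63°) = 0.9405 m
rate = 0.9405 m / 295 years = 0.00319 m/yr = 0.319 cm/yr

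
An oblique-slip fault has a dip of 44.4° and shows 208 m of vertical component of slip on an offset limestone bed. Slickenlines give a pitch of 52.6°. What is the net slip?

dip-slip = throw / sin(dip) = 208 / sin(44.4°) = 297.3 m
net slip = dip-slip / sin(rake) = 297.3 / sin(52.6°) = 374 m

374 m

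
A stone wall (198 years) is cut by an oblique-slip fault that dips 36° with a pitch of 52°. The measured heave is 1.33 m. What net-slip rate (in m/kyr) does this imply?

10.5 m/kyr

dip-slip = heave / cos(dip) = 1.33 / cos(36°) = 1.644 m
net slip = dip-slip / sin(rake) = 1.644 / sin(52°) = 2.086 m
rate = 2.086 m / 198 years = 0.0105 m/yr = 10.5 m/kyr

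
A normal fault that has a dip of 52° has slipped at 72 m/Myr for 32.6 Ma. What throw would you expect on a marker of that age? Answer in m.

1850 m

dip-slip = rate × time = 72 m/Myr × 32.6 Ma = 2347 m
throw = dip-slip × sin(dip) = 2347 × sin(52°) = 1850 m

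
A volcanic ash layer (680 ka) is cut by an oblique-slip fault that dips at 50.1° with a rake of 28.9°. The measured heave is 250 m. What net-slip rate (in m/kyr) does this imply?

dip-slip = heave / cos(dip) = 250 / cos(50.1°) = 389.7 m
net slip = dip-slip / sin(rake) = 389.7 / sin(28.9°) = 806.4 m
rate = 806.4 m / 680 ka = 0.00119 m/yr = 1.19 m/kyr

1.19 m/kyr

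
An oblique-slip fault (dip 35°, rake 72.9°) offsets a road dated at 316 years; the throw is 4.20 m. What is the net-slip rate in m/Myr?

dip-slip = throw / sin(dip) = 4.20 / sin(35°) = 7.322 m
net slip = dip-slip / sin(rake) = 7.322 / sin(72.9°) = 7.661 m
rate = 7.661 m / 316 years = 0.0242 m/yr = 24200 m/Myr

24200 m/Myr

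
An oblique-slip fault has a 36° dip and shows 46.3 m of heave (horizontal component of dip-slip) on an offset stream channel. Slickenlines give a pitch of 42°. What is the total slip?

85.5 m

dip-slip = heave / cos(dip) = 46.3 / cos(36°) = 57.23 m
net slip = dip-slip / sin(rake) = 57.23 / sin(42°) = 85.5 m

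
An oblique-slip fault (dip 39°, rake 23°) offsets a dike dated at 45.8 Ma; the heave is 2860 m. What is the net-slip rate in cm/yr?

dip-slip = heave / cos(dip) = 2860 / cos(39°) = 3680 m
net slip = dip-slip / sin(rake) = 3680 / sin(23°) = 9419 m
rate = 9419 m / 45.8 Ma = 0.000206 m/yr = 0.0206 cm/yr

0.0206 cm/yr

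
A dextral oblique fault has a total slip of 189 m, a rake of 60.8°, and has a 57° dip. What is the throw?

dip-slip = net slip × sin(rake) = 189 m × sin(60.8°) = 165 m
throw = dip-slip × sin(dip) = 165 × sin(57°) = 138 m

138 m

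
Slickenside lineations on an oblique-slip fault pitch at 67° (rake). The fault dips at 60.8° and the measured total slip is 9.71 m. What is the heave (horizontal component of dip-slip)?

dip-slip = net slip × sin(rake) = 9.71 m × sin(67°) = 8.938 m
heave = dip-slip × cos(dip) = 8.938 × cos(60.8°) = 4.36 m

4.36 m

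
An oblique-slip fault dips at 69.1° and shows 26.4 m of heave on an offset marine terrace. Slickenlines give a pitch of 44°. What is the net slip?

107 m

dip-slip = heave / cos(dip) = 26.4 / cos(69.1°) = 74 m
net slip = dip-slip / sin(rake) = 74 / sin(44°) = 107 m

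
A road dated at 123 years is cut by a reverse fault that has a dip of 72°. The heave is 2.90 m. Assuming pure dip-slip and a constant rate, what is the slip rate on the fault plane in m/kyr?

dip-slip = heave / cos(dip) = 2.90 m / cos(72°) = 9.385 m
rate = 9.385 m / 123 years = 0.0763 m/yr = 76.3 m/kyr

76.3 m/kyr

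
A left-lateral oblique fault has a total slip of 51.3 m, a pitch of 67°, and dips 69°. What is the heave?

dip-slip = net slip × sin(rake) = 51.3 m × sin(67°) = 47.22 m
heave = dip-slip × cos(dip) = 47.22 × cos(69°) = 16.9 m

16.9 m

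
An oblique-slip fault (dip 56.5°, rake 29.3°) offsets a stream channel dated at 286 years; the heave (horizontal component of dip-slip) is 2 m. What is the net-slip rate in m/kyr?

dip-slip = heave / cos(dip) = 2 / cos(56.5°) = 3.624 m
net slip = dip-slip / sin(rake) = 3.624 / sin(29.3°) = 7.404 m
rate = 7.404 m / 286 years = 0.0259 m/yr = 25.9 m/kyr

25.9 m/kyr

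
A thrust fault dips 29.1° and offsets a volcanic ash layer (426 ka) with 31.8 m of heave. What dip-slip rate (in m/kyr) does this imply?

0.0854 m/kyr

dip-slip = heave / cos(dip) = 31.8 m / cos(29.1°) = 36.39 m
rate = 36.39 m / 426 ka = 0.0000854 m/yr = 0.0854 m/kyr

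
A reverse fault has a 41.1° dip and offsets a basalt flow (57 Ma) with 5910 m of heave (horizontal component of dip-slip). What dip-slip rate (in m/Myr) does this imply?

138 m/Myr

dip-slip = heave / cos(dip) = 5910 m / cos(41.1°) = 7843 m
rate = 7843 m / 57 Ma = 0.000138 m/yr = 138 m/Myr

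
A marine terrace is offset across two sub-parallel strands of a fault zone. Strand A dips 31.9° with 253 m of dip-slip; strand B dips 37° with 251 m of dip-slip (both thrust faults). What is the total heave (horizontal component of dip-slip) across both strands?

415 m

heave_A = 253 × cos(31.9°) = 214.8 m
heave_B = 251 × cos(37°) = 200.5 m
total = 214.8 + 200.5 = 415 m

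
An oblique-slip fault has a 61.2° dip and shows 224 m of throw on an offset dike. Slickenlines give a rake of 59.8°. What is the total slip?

296 m

dip-slip = throw / sin(dip) = 224 / sin(61.2°) = 255.6 m
net slip = dip-slip / sin(rake) = 255.6 / sin(59.8°) = 296 m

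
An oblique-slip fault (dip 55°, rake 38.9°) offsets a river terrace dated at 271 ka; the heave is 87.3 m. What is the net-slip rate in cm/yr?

0.0894 cm/yr

dip-slip = heave / cos(dip) = 87.3 / cos(55°) = 152.2 m
net slip = dip-slip / sin(rake) = 152.2 / sin(38.9°) = 242.4 m
rate = 242.4 m / 271 ka = 0.000894 m/yr = 0.0894 cm/yr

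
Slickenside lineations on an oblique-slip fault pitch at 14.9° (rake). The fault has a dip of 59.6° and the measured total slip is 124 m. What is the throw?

dip-slip = net slip × sin(rake) = 124 m × sin(14.9°) = 31.88 m
throw = dip-slip × sin(dip) = 31.88 × sin(59.6°) = 27.5 m

27.5 m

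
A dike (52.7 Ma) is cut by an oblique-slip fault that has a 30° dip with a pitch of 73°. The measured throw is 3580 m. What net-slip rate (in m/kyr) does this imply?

0.142 m/kyr

dip-slip = throw / sin(dip) = 3580 / sin(30°) = 7160 m
net slip = dip-slip / sin(rake) = 7160 / sin(73°) = 7487 m
rate = 7487 m / 52.7 Ma = 0.000142 m/yr = 0.142 m/kyr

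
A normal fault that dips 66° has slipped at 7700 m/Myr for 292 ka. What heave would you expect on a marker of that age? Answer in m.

915 m

dip-slip = rate × time = 7700 m/Myr × 292 ka = 2248 m
heave = dip-slip × cos(dip) = 2248 × cos(66°) = 915 m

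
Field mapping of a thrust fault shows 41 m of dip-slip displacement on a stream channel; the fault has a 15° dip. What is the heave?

heave = dip-slip × cos(dip) = 41 m × cos(15°) = 39.6 m

39.6 m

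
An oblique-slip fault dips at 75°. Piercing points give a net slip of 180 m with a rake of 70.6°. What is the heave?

dip-slip = net slip × sin(rake) = 180 m × sin(70.6°) = 169.8 m
heave = dip-slip × cos(dip) = 169.8 × cos(75°) = 43.9 m

43.9 m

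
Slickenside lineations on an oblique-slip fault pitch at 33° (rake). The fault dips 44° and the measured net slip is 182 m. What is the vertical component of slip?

dip-slip = net slip × sin(rake) = 182 m × sin(33°) = 99.12 m
throw = dip-slip × sin(dip) = 99.12 × sin(44°) = 68.9 m

68.9 m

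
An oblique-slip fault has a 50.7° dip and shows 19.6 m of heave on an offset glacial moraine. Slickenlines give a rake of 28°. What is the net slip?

dip-slip = heave / cos(dip) = 19.6 / cos(50.7°) = 30.95 m
net slip = dip-slip / sin(rake) = 30.95 / sin(28°) = 65.9 m

65.9 m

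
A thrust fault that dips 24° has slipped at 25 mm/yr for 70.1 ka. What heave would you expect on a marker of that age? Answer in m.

1600 m

dip-slip = rate × time = 25 mm/yr × 70.1 ka = 1752 m
heave = dip-slip × cos(dip) = 1752 × cos(24°) = 1600 m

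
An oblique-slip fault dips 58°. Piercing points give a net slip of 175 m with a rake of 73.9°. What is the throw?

143 m

dip-slip = net slip × sin(rake) = 175 m × sin(73.9°) = 168.1 m
throw = dip-slip × sin(dip) = 168.1 × sin(58°) = 143 m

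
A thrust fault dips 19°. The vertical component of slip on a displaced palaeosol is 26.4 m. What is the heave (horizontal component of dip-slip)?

76.7 m

heave = throw / tan(dip) = 26.4 / tan(19°) = 76.7 m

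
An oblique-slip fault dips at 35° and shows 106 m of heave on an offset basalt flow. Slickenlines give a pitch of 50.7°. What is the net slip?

167 m

dip-slip = heave / cos(dip) = 106 / cos(35°) = 129.4 m
net slip = dip-slip / sin(rake) = 129.4 / sin(50.7°) = 167 m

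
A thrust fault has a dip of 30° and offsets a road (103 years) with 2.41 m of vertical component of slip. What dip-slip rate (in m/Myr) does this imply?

dip-slip = throw / sin(dip) = 2.41 m / sin(30°) = 4.820 m
rate = 4.820 m / 103 years = 0.0468 m/yr = 46800 m/Myr

46800 m/Myr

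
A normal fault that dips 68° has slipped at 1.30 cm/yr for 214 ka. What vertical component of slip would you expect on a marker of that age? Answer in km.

2.58 km

dip-slip = rate × time = 1.30 cm/yr × 214 ka = 2782 m
throw = dip-slip × sin(dip) = 2782 × sin(68°) = 2580 m = 2.58 km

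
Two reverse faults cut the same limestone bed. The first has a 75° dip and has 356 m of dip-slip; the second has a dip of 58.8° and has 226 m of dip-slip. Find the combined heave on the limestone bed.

209 m

heave_A = 356 × cos(75°) = 92.14 m
heave_B = 226 × cos(58.8°) = 117.1 m
total = 92.14 + 117.1 = 209 m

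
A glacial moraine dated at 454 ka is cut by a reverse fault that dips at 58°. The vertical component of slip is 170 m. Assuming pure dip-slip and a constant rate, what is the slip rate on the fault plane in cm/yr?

0.0442 cm/yr

dip-slip = throw / sin(dip) = 170 m / sin(58°) = 200.5 m
rate = 200.5 m / 454 ka = 0.000442 m/yr = 0.0442 cm/yr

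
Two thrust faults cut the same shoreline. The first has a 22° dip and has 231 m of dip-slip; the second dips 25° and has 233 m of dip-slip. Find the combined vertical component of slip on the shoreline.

185 m

throw_A = 231 × sin(22°) = 86.53 m
throw_B = 233 × sin(25°) = 98.47 m
total = 86.53 + 98.47 = 185 m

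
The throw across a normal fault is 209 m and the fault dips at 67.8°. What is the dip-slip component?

dip-slip = throw / sin(dip) = 209 / sin(67.8°) = 226 m

226 m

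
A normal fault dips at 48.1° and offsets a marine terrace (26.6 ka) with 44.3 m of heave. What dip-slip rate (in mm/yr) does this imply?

dip-slip = heave / cos(dip) = 44.3 m / cos(48.1°) = 66.33 m
rate = 66.33 m / 26.6 ka = 0.00249 m/yr = 2.49 mm/yr

2.49 mm/yr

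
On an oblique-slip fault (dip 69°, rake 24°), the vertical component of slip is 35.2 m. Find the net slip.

dip-slip = throw / sin(dip) = 35.2 / sin(69°) = 37.70 m
net slip = dip-slip / sin(rake) = 37.70 / sin(24°) = 92.7 m

92.7 m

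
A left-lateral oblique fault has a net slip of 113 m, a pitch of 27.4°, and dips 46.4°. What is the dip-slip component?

52 m

dip-slip = net slip × sin(rake) = 113 m × sin(27.4°) = 52 m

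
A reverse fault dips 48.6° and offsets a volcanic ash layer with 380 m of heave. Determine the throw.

431 m

throw = heave × tan(dip) = 380 × tan(48.6°) = 431 m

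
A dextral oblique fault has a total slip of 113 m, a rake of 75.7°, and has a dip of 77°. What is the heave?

dip-slip = net slip × sin(rake) = 113 m × sin(75.7°) = 109.5 m
heave = dip-slip × cos(dip) = 109.5 × cos(77°) = 24.6 m

24.6 m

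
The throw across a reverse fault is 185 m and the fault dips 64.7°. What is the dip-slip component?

205 m

dip-slip = throw / sin(dip) = 185 / sin(64.7°) = 205 m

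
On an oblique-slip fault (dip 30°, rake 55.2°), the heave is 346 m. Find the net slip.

487 m

dip-slip = heave / cos(dip) = 346 / cos(30°) = 399.5 m
net slip = dip-slip / sin(rake) = 399.5 / sin(55.2°) = 487 m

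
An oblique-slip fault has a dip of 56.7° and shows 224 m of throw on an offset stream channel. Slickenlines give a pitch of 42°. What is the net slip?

dip-slip = throw / sin(dip) = 224 / sin(56.7°) = 268 m
net slip = dip-slip / sin(rake) = 268 / sin(42°) = 401 m

401 m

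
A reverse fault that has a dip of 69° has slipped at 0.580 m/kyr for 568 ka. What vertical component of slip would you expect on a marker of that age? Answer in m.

308 m

dip-slip = rate × time = 0.580 m/kyr × 568 ka = 329.4 m
throw = dip-slip × sin(dip) = 329.4 × sin(69°) = 308 m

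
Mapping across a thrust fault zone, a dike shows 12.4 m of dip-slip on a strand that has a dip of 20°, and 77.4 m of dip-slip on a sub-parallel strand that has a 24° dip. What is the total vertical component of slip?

throw_A = 12.4 × sin(20°) = 4.241 m
throw_B = 77.4 × sin(24°) = 31.48 m
total = 4.241 + 31.48 = 35.7 m

35.7 m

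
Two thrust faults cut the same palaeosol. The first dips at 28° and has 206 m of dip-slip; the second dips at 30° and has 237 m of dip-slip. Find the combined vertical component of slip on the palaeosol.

throw_A = 206 × sin(28°) = 96.71 m
throw_B = 237 × sin(30°) = 118.5 m
total = 96.71 + 118.5 = 215 m

215 m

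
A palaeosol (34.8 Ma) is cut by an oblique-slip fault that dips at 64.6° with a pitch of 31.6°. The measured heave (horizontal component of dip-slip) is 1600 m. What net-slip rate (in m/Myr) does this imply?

205 m/Myr

dip-slip = heave / cos(dip) = 1600 / cos(64.6°) = 3730 m
net slip = dip-slip / sin(rake) = 3730 / sin(31.6°) = 7119 m
rate = 7119 m / 34.8 Ma = 0.000205 m/yr = 205 m/Myr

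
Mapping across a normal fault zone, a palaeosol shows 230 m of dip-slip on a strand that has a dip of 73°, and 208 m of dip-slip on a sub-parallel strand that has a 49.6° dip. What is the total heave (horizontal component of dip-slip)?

202 m

heave_A = 230 × cos(73°) = 67.25 m
heave_B = 208 × cos(49.6°) = 134.8 m
total = 67.25 + 134.8 = 202 m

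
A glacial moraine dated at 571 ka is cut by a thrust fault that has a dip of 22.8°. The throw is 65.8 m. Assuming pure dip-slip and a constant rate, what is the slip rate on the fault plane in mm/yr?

0.297 mm/yr

dip-slip = throw / sin(dip) = 65.8 m / sin(22.8°) = 169.8 m
rate = 169.8 m / 571 ka = 0.000297 m/yr = 0.297 mm/yr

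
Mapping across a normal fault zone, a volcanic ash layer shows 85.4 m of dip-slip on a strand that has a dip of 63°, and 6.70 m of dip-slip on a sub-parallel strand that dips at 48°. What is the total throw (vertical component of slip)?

throw_A = 85.4 × sin(63°) = 76.09 m
throw_B = 6.70 × sin(48°) = 4.979 m
total = 76.09 + 4.979 = 81.1 m

81.1 m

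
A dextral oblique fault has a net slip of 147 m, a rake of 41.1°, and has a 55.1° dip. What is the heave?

55.3 m

dip-slip = net slip × sin(rake) = 147 m × sin(41.1°) = 96.63 m
heave = dip-slip × cos(dip) = 96.63 × cos(55.1°) = 55.3 m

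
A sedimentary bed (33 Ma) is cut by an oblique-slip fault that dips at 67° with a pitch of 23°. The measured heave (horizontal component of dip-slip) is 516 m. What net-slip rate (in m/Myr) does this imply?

102 m/Myr

dip-slip = heave / cos(dip) = 516 / cos(67°) = 1321 m
net slip = dip-slip / sin(rake) = 1321 / sin(23°) = 3380 m
rate = 3380 m / 33 Ma = 0.000102 m/yr = 102 m/Myr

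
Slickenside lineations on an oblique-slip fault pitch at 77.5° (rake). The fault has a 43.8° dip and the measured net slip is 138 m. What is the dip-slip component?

dip-slip = net slip × sin(rake) = 138 m × sin(77.5°) = 135 m

135 m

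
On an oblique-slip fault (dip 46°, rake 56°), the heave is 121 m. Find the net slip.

210 m

dip-slip = heave / cos(dip) = 121 / cos(46°) = 174.2 m
net slip = dip-slip / sin(rake) = 174.2 / sin(56°) = 210 m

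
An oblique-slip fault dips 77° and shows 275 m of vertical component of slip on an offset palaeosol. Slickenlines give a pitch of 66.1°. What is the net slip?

309 m

dip-slip = throw / sin(dip) = 275 / sin(77°) = 282.2 m
net slip = dip-slip / sin(rake) = 282.2 / sin(66.1°) = 309 m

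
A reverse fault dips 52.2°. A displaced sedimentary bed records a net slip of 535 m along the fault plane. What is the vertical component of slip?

423 m

throw = dip-slip × sin(dip) = 535 m × sin(52.2°) = 423 m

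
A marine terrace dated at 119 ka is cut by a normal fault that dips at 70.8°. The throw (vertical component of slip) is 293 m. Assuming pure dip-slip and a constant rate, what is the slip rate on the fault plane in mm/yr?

dip-slip = throw / sin(dip) = 293 m / sin(70.8°) = 310.3 m
rate = 310.3 m / 119 ka = 0.00261 m/yr = 2.61 mm/yr

2.61 mm/yr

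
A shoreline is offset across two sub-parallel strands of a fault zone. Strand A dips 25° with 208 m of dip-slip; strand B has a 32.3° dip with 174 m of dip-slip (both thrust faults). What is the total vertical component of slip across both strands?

181 m

throw_A = 208 × sin(25°) = 87.90 m
throw_B = 174 × sin(32.3°) = 92.98 m
total = 87.90 + 92.98 = 181 m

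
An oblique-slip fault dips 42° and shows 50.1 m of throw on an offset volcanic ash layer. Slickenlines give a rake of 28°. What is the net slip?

159 m

dip-slip = throw / sin(dip) = 50.1 / sin(42°) = 74.87 m
net slip = dip-slip / sin(rake) = 74.87 / sin(28°) = 159 m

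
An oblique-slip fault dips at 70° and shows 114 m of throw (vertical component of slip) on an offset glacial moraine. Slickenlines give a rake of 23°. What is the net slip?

310 m

dip-slip = throw / sin(dip) = 114 / sin(70°) = 121.3 m
net slip = dip-slip / sin(rake) = 121.3 / sin(23°) = 310 m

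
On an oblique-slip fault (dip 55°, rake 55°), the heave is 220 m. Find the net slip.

dip-slip = heave / cos(dip) = 220 / cos(55°) = 383.6 m
net slip = dip-slip / sin(rake) = 383.6 / sin(55°) = 468 m

468 m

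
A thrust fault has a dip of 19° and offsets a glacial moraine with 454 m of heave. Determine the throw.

156 m

throw = heave × tan(dip) = 454 × tan(19°) = 156 m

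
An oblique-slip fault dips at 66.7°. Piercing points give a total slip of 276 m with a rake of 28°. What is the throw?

119 m

dip-slip = net slip × sin(rake) = 276 m × sin(28°) = 129.6 m
throw = dip-slip × sin(dip) = 129.6 × sin(66.7°) = 119 m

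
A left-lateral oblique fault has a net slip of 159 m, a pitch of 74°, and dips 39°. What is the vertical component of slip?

dip-slip = net slip × sin(rake) = 159 m × sin(74°) = 152.8 m
throw = dip-slip × sin(dip) = 152.8 × sin(39°) = 96.2 m

96.2 m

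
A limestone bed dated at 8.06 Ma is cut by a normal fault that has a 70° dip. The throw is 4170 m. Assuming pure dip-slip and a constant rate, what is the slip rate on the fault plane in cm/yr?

0.0551 cm/yr

dip-slip = throw / sin(dip) = 4170 m / sin(70°) = 4438 m
rate = 4438 m / 8.06 Ma = 0.000551 m/yr = 0.0551 cm/yr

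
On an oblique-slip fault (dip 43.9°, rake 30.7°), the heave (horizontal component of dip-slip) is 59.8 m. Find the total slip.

dip-slip = heave / cos(dip) = 59.8 / cos(43.9°) = 82.99 m
net slip = dip-slip / sin(rake) = 82.99 / sin(30.7°) = 163 m

163 m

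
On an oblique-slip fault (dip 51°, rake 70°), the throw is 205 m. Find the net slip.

dip-slip = throw / sin(dip) = 205 / sin(51°) = 263.8 m
net slip = dip-slip / sin(rake) = 263.8 / sin(70°) = 281 m

281 m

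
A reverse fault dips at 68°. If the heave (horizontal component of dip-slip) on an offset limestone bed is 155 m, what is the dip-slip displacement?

dip-slip = heave / cos(dip) = 155 / cos(68°) = 414 m

414 m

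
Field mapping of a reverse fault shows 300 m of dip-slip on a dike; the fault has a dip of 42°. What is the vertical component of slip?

throw = dip-slip × sin(dip) = 300 m × sin(42°) = 201 m

201 m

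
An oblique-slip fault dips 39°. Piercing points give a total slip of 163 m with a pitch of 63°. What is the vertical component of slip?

91.4 m

dip-slip = net slip × sin(rake) = 163 m × sin(63°) = 145.2 m
throw = dip-slip × sin(dip) = 145.2 × sin(39°) = 91.4 m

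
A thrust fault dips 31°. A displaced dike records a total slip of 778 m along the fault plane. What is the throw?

throw = dip-slip × sin(dip) = 778 m × sin(31°) = 401 m

401 m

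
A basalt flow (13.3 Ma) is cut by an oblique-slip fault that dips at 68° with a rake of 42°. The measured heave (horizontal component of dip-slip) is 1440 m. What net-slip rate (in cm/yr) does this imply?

0.0432 cm/yr

dip-slip = heave / cos(dip) = 1440 / cos(68°) = 3844 m
net slip = dip-slip / sin(rake) = 3844 / sin(42°) = 5745 m
rate = 5745 m / 13.3 Ma = 0.000432 m/yr = 0.0432 cm/yr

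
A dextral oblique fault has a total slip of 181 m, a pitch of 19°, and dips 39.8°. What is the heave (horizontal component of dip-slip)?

dip-slip = net slip × sin(rake) = 181 m × sin(19°) = 58.93 m
heave = dip-slip × cos(dip) = 58.93 × cos(39.8°) = 45.3 m

45.3 m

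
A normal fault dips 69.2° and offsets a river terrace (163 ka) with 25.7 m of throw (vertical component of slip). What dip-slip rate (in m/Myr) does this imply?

169 m/Myr

dip-slip = throw / sin(dip) = 25.7 m / sin(69.2°) = 27.49 m
rate = 27.49 m / 163 ka = 0.000169 m/yr = 169 m/Myr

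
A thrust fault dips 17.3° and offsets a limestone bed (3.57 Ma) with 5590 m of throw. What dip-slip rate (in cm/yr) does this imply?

0.527 cm/yr

dip-slip = throw / sin(dip) = 5590 m / sin(17.3°) = 18800 m
rate = 18800 m / 3.57 Ma = 0.00527 m/yr = 0.527 cm/yr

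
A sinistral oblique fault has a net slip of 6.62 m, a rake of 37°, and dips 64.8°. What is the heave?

dip-slip = net slip × sin(rake) = 6.62 m × sin(37°) = 3.984 m
heave = dip-slip × cos(dip) = 3.984 × cos(64.8°) = 1.70 m

1.70 m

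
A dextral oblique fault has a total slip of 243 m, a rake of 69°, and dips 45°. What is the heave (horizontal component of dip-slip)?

160 m

dip-slip = net slip × sin(rake) = 243 m × sin(69°) = 226.9 m
heave = dip-slip × cos(dip) = 226.9 × cos(45°) = 160 m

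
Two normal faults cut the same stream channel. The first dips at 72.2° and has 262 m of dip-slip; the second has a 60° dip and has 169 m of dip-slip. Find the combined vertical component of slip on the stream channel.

396 m

throw_A = 262 × sin(72.2°) = 249.5 m
throw_B = 169 × sin(60°) = 146.4 m
total = 249.5 + 146.4 = 396 m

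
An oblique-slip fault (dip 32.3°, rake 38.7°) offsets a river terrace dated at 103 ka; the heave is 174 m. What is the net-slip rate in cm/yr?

0.320 cm/yr

dip-slip = heave / cos(dip) = 174 / cos(32.3°) = 205.9 m
net slip = dip-slip / sin(rake) = 205.9 / sin(38.7°) = 329.2 m
rate = 329.2 m / 103 ka = 0.00320 m/yr = 0.320 cm/yr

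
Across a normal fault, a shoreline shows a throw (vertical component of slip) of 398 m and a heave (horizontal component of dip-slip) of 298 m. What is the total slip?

497 m

net slip = √(throw² + heave²) = √(398² + 298²) = 497 m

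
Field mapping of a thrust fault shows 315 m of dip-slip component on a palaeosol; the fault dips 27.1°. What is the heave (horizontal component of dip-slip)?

heave = dip-slip × cos(dip) = 315 m × cos(27.1°) = 280 m

280 m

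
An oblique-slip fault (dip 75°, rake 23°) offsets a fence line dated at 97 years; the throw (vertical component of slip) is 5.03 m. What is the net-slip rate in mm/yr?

137 mm/yr

dip-slip = throw / sin(dip) = 5.03 / sin(75°) = 5.207 m
net slip = dip-slip / sin(rake) = 5.207 / sin(23°) = 13.33 m
rate = 13.33 m / 97 years = 0.137 m/yr = 137 mm/yr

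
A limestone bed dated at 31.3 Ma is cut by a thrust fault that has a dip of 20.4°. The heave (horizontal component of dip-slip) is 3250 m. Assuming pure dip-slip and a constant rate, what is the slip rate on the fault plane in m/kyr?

dip-slip = heave / cos(dip) = 3250 m / cos(20.4°) = 3467 m
rate = 3467 m / 31.3 Ma = 0.000111 m/yr = 0.111 m/kyr

0.111 m/kyr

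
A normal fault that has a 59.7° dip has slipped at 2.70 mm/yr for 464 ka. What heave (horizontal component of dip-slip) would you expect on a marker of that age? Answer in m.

632 m

dip-slip = rate × time = 2.70 mm/yr × 464 ka = 1253 m
heave = dip-slip × cos(dip) = 1253 × cos(59.7°) = 632 m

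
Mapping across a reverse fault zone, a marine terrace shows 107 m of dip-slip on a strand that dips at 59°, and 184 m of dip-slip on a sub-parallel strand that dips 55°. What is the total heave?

161 m

heave_A = 107 × cos(59°) = 55.11 m
heave_B = 184 × cos(55°) = 105.5 m
total = 55.11 + 105.5 = 161 m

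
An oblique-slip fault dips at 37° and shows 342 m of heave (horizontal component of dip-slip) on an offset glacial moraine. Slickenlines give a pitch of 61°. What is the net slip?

490 m

dip-slip = heave / cos(dip) = 342 / cos(37°) = 428.2 m
net slip = dip-slip / sin(rake) = 428.2 / sin(61°) = 490 m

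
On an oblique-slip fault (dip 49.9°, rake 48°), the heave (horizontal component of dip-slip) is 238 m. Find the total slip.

dip-slip = heave / cos(dip) = 238 / cos(49.9°) = 369.5 m
net slip = dip-slip / sin(rake) = 369.5 / sin(48°) = 497 m

497 m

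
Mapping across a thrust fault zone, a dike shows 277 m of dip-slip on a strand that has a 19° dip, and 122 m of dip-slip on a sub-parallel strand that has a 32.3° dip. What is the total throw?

155 m

throw_A = 277 × sin(19°) = 90.18 m
throw_B = 122 × sin(32.3°) = 65.19 m
total = 90.18 + 65.19 = 155 m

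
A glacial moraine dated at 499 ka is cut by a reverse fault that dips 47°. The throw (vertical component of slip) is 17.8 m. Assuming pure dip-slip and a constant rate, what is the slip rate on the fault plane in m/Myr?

dip-slip = throw / sin(dip) = 17.8 m / sin(47°) = 24.34 m
rate = 24.34 m / 499 ka = 0.0000488 m/yr = 48.8 m/Myr

48.8 m/Myr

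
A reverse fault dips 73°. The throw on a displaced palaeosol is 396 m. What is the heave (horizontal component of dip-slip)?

121 m

heave = throw / tan(dip) = 396 / tan(73°) = 121 m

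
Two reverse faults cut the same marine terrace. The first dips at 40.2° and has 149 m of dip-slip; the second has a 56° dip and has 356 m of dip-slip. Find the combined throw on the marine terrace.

throw_A = 149 × sin(40.2°) = 96.17 m
throw_B = 356 × sin(56°) = 295.1 m
total = 96.17 + 295.1 = 391 m

391 m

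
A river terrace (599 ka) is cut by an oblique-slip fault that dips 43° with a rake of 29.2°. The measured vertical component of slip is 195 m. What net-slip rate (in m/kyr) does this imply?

dip-slip = throw / sin(dip) = 195 / sin(43°) = 285.9 m
net slip = dip-slip / sin(rake) = 285.9 / sin(29.2°) = 586.1 m
rate = 586.1 m / 599 ka = 0.000978 m/yr = 0.978 m/kyr

0.978 m/kyr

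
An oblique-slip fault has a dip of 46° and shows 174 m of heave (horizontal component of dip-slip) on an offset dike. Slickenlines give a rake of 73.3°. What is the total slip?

dip-slip = heave / cos(dip) = 174 / cos(46°) = 250.5 m
net slip = dip-slip / sin(rake) = 250.5 / sin(73.3°) = 262 m

262 m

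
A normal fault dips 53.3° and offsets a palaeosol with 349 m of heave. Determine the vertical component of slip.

throw = heave × tan(dip) = 349 × tan(53.3°) = 468 m

468 m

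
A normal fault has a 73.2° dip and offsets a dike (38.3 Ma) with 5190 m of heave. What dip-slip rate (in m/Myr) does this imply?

469 m/Myr

dip-slip = heave / cos(dip) = 5190 m / cos(73.2°) = 17960 m
rate = 17960 m / 38.3 Ma = 0.000469 m/yr = 469 m/Myr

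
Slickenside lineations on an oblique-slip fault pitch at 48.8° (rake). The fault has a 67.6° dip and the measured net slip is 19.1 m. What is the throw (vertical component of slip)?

13.3 m

dip-slip = net slip × sin(rake) = 19.1 m × sin(48.8°) = 14.37 m
throw = dip-slip × sin(dip) = 14.37 × sin(67.6°) = 13.3 m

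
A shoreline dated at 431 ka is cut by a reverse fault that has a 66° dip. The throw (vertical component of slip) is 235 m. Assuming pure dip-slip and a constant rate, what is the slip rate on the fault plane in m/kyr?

0.597 m/kyr

dip-slip = throw / sin(dip) = 235 m / sin(66°) = 257.2 m
rate = 257.2 m / 431 ka = 0.000597 m/yr = 0.597 m/kyr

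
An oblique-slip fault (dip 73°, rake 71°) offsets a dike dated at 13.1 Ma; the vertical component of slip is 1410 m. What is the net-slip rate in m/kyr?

dip-slip = throw / sin(dip) = 1410 / sin(73°) = 1474 m
net slip = dip-slip / sin(rake) = 1474 / sin(71°) = 1559 m
rate = 1559 m / 13.1 Ma = 0.000119 m/yr = 0.119 m/kyr

0.119 m/kyr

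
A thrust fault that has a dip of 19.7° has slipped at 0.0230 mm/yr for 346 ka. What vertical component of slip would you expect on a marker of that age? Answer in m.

2.68 m

dip-slip = rate × time = 0.0230 mm/yr × 346 ka = 7.958 m
throw = dip-slip × sin(dip) = 7.958 × sin(19.7°) = 2.68 m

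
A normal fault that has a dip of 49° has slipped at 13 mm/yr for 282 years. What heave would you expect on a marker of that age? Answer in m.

dip-slip = rate × time = 13 mm/yr × 282 years = 3.666 m
heave = dip-slip × cos(dip) = 3.666 × cos(49°) = 2.41 m

2.41 m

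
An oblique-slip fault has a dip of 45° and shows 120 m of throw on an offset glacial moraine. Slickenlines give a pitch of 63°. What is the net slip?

dip-slip = throw / sin(dip) = 120 / sin(45°) = 169.7 m
net slip = dip-slip / sin(rake) = 169.7 / sin(63°) = 190 m

190 m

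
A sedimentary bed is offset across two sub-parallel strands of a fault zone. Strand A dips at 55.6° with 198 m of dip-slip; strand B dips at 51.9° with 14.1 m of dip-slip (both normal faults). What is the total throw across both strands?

174 m

throw_A = 198 × sin(55.6°) = 163.4 m
throw_B = 14.1 × sin(51.9°) = 11.10 m
total = 163.4 + 11.10 = 174 m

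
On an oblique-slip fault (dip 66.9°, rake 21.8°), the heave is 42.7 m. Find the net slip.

293 m

dip-slip = heave / cos(dip) = 42.7 / cos(66.9°) = 108.8 m
net slip = dip-slip / sin(rake) = 108.8 / sin(21.8°) = 293 m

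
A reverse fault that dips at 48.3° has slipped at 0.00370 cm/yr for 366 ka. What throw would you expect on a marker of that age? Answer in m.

dip-slip = rate × time = 0.00370 cm/yr × 366 ka = 13.54 m
throw = dip-slip × sin(dip) = 13.54 × sin(48.3°) = 10.1 m

10.1 m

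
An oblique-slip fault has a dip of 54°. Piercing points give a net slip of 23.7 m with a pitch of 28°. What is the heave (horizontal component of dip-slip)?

6.54 m

dip-slip = net slip × sin(rake) = 23.7 m × sin(28°) = 11.13 m
heave = dip-slip × cos(dip) = 11.13 × cos(54°) = 6.54 m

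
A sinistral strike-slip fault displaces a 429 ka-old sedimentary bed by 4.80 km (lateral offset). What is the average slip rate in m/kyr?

rate = 4.80 km / 429 ka = 0.0112 m/yr = 11.2 m/kyr

11.2 m/kyr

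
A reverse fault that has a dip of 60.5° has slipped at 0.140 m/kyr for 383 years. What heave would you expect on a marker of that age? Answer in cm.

dip-slip = rate × time = 0.140 m/kyr × 383 years = 0.05362 m
heave = dip-slip × cos(dip) = 0.05362 × cos(60.5°) = 0.0264 m = 2.64 cm

2.64 cm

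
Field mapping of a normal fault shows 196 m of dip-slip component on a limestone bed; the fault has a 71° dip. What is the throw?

185 m

throw = dip-slip × sin(dip) = 196 m × sin(71°) = 185 m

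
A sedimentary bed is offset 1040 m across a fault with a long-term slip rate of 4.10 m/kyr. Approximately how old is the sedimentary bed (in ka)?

254 ka

age = offset / rate = 1040 m / (4.10 m/kyr) = 254000 yr = 254 ka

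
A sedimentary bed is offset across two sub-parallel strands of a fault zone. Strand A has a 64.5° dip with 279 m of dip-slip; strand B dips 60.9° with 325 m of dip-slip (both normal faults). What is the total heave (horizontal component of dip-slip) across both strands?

278 m

heave_A = 279 × cos(64.5°) = 120.1 m
heave_B = 325 × cos(60.9°) = 158.1 m
total = 120.1 + 158.1 = 278 m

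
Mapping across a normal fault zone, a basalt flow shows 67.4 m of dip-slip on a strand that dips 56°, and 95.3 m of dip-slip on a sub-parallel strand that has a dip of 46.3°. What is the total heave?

heave_A = 67.4 × cos(56°) = 37.69 m
heave_B = 95.3 × cos(46.3°) = 65.84 m
total = 37.69 + 65.84 = 104 m

104 m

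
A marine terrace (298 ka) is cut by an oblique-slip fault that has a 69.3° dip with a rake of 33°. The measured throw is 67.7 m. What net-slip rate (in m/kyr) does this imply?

0.446 m/kyr

dip-slip = throw / sin(dip) = 67.7 / sin(69.3°) = 72.37 m
net slip = dip-slip / sin(rake) = 72.37 / sin(33°) = 132.9 m
rate = 132.9 m / 298 ka = 0.000446 m/yr = 0.446 m/kyr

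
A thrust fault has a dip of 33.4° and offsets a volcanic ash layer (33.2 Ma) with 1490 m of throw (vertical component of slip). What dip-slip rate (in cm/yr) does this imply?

dip-slip = throw / sin(dip) = 1490 m / sin(33.4°) = 2707 m
rate = 2707 m / 33.2 Ma = 0.0000815 m/yr = 0.00815 cm/yr

0.00815 cm/yr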